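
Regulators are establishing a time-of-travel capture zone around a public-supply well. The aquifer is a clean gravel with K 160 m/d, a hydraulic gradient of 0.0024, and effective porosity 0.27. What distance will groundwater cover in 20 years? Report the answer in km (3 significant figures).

10.4 km

q = Ki = 160 × 0.0024 = 0.3840 m/d
v_s = q/n_e = 0.3840/0.27 = 1.422 m/d
T = 20 yr × 365 = 7300 d
L = v × T = 1.422 × 7300 = 10380 m
   = 10.4 km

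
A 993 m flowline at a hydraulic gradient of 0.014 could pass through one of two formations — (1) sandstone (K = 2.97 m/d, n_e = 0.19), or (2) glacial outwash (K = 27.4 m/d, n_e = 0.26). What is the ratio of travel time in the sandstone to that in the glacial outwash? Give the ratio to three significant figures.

Unit 1 (sandstone): v = 2.97×0.014/0.19 = 0.2188 m/d, t = 993/0.2188 = 4538 d
Unit 2 (glacial outwash): v = 27.4×0.014/0.26 = 1.475 m/d, t = 993/1.475 = 673.0 d
t(sandstone) / t(glacial outwash) = 4538/673.0 = 6.74

6.74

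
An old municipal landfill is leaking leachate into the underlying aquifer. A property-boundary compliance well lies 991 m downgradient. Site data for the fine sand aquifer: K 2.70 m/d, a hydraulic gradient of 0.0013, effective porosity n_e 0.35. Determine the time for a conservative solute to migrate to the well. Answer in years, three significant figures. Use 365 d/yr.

Specific discharge q = 2.70 × 0.0013 = 0.003510 m/d
v = Ki/n = 2.70·0.0013/0.35 = 0.01003 m/d
t = L / v = 991 / 0.01003 = 98820 d
   = 98820 / 365 = 271 yr

271 years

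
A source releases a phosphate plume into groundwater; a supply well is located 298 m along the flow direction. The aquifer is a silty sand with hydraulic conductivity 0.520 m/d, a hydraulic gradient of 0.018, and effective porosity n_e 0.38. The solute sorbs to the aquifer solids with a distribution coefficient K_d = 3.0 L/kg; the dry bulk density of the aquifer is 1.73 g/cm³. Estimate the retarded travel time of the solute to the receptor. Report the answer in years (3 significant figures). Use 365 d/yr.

q = Ki = 0.520 × 0.018 = 0.009360 m/d
v_s = q/n_e = 0.009360/0.38 = 0.02463 m/d
Retardation R = 1 + ρ_b·K_d/n = 1 + 1.73×3.0/0.38 = 14.66
Contaminant velocity v_c = v/R = 0.02463/14.66 = 0.001680 m/d
t = L/v_c = 298/0.001680 = 177300 d
   = 177300/365 = 486 yr

486 years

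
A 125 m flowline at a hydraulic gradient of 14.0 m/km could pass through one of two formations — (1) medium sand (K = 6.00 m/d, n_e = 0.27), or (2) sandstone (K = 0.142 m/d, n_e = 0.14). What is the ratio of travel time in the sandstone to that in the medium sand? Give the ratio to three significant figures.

21.9

Unit 1 (medium sand): v = 6.00×0.014/0.27 = 0.3111 m/d, t = 125/0.3111 = 401.8 d
Unit 2 (sandstone): v = 0.142×0.014/0.14 = 0.01420 m/d, t = 125/0.01420 = 8803 d
t(sandstone) / t(medium sand) = 8803/401.8 = 21.9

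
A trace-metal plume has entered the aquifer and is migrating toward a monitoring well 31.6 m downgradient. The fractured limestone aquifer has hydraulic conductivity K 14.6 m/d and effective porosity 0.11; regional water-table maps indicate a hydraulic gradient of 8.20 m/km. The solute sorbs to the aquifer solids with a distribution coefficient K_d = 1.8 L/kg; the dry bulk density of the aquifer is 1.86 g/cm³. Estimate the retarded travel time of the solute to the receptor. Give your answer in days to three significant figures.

913 days

q = Ki = 14.6 × 0.0082 = 0.1197 m/d
v_s = q/n_e = 0.1197/0.11 = 1.088 m/d
Retardation R = 1 + ρ_b·K_d/n = 1 + 1.86×1.8/0.11 = 31.44
Contaminant velocity v_c = v/R = 1.088/31.44 = 0.03462 m/d
t = L/v_c = 31.6/0.03462 = 912.7 d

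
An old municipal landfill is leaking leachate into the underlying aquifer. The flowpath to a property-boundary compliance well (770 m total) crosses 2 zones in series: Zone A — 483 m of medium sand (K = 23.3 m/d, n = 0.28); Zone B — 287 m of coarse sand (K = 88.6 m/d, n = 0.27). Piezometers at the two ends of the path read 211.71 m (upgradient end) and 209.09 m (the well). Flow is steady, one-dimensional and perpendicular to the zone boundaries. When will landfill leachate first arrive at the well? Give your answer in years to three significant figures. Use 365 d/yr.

Total head drop ΔH = 211.71 − 209.09 = 2.62 m
Steady 1-D flow in series ⇒ the Darcy flux q is identical in every zone and the zone head losses add (resistances L/K in series).
Σ(L/K) = 483/23.3 + 287/88.6 = 20.73 + 3.239 = 23.97 d
q = ΔH / Σ(L/K) = 2.62 / 23.97 = 0.1093 m/d (same in every zone)
Zone A: v = q/n = 0.1093/0.28 = 0.3904 m/d → t_A = 483/0.3904 = 1237 d
Zone B: v = q/n = 0.1093/0.27 = 0.4048 m/d → t_B = 287/0.4048 = 708.9 d
Total t = 1237 + 708.9 = 1946 d
   = 1946 / 365 = 5.33 yr

5.33 years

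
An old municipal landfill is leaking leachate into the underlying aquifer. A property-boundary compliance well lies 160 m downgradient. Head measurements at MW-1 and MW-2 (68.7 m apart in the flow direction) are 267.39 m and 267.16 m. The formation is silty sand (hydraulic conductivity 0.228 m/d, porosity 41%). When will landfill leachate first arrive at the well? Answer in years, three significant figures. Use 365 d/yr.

Hydraulic gradient i = (267.39 − 267.16) / 68.7 = 0.23 / 68.7 = 0.003348
Specific discharge q = 0.228 × 0.003348 = 7.633e-4 m/d
Average linear velocity = 7.633e-4 / 0.41 = 0.001862 m/d
t = L / v = 160 / 0.001862 = 85940 d
   = 85940 / 365 = 235 yr

235 years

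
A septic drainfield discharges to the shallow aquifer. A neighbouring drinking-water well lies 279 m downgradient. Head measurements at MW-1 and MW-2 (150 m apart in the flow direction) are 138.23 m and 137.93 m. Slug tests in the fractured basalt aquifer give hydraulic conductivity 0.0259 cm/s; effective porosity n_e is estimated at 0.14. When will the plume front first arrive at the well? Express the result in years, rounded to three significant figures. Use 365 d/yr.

2.39 years

Hydraulic gradient i = (138.23 − 137.93) / 150 = 0.30 / 150 = 0.002000
K = 0.0259 cm/s × 864 = 22.38 m/d
Specific discharge q = 22.38 × 0.002000 = 0.04476 m/d
Seepage velocity v = q / n = 0.04476 / 0.14 = 0.3197 m/d
t = L / v = 279 / 0.3197 = 872.7 d
   = 872.7 / 365 = 2.39 yr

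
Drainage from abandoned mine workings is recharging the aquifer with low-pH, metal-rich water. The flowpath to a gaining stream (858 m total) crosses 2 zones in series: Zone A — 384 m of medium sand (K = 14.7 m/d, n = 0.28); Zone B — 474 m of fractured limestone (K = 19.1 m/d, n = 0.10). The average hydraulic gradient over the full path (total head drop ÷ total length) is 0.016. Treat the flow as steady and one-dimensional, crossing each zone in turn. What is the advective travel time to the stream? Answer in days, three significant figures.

For zones in series the flux q is common to all zones; the equivalent conductivity is the harmonic (thickness-weighted) mean, K_eq = L_total / Σ(L_j/K_j).
Σ(L/K) = 384/14.7 + 474/19.1 = 26.12 + 24.82 = 50.94 d
K_eq = L_total / Σ(L/K) = 858 / 50.94 = 16.84 m/d
q = K_eq · i = 16.84 × 0.016 = 0.2695 m/d (same in every zone)
Zone A: v = q/n = 0.2695/0.28 = 0.9625 m/d → t_A = 384/0.9625 = 399.0 d
Zone B: v = q/n = 0.2695/0.10 = 2.695 m/d → t_B = 474/2.695 = 175.9 d
Total t = 399.0 + 175.9 = 574.8 d

575 days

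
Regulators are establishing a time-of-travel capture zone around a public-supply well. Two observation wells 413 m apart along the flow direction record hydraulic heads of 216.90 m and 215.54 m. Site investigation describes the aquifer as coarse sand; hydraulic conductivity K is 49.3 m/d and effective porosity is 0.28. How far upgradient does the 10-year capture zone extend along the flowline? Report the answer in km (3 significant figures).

Hydraulic gradient i = (216.90 − 215.54) / 413 = 1.36 / 413 = 0.003293
Darcy flux q = K·i = 49.3 × 0.003293 = 0.1623 m/d
Average linear velocity = 0.1623 / 0.28 = 0.5798 m/d
T = 10 yr × 365 = 3650 d
L = v × T = 0.5798 × 3650 = 2116 m
   = 2.12 km

2.12 km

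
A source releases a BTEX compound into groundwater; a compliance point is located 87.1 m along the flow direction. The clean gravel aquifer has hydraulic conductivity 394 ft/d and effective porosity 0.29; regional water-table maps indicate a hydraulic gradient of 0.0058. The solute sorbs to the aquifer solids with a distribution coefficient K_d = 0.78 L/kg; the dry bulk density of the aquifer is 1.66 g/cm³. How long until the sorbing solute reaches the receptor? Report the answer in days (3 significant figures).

K = 394 ft/d × 0.3048 = 120.1 m/d
q = Ki = 120.1 × 0.0058 = 0.6965 m/d
Average linear velocity = 0.6965 / 0.29 = 2.402 m/d
Retardation R = 1 + ρ_b·K_d/n = 1 + 1.66×0.78/0.29 = 5.465
Contaminant velocity v_c = v/R = 2.402/5.465 = 0.4395 m/d
t = L/v_c = 87.1/0.4395 = 198.2 d

198 days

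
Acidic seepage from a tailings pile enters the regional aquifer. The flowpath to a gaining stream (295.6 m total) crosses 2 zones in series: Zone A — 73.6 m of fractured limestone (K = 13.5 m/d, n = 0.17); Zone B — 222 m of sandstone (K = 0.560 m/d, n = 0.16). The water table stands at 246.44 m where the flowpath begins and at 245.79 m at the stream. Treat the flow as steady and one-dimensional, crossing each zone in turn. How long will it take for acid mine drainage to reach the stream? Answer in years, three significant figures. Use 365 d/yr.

81.4 years

Total head drop ΔH = 246.44 − 245.79 = 0.65 m
Continuity: the same q passes through each zone, so ΔH = q·Σ(L_j/K_j) — the zones act as resistances in series.
Σ(L/K) = 73.6/13.5 + 222/0.560 = 5.452 + 396.4 = 401.9 d
q = ΔH / Σ(L/K) = 0.65 / 401.9 = 0.001617 m/d (same in every zone)
Zone A: v = q/n = 0.001617/0.17 = 0.009514 m/d → t_A = 73.6/0.009514 = 7736 d
Zone B: v = q/n = 0.001617/0.16 = 0.01011 m/d → t_B = 222/0.01011 = 21960 d
Total t = 7736 + 21960 = 29700 d
   = 29700 / 365 = 81.4 yr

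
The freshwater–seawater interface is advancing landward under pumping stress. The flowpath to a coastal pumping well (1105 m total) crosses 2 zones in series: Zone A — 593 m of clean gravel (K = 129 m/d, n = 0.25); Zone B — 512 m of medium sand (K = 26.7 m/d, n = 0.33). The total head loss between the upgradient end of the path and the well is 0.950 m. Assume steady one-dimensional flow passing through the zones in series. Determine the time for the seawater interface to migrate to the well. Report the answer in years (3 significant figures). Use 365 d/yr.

21.7 years

Steady 1-D flow in series ⇒ the Darcy flux q is identical in every zone and the zone head losses add (resistances L/K in series).
Σ(L/K) = 593/129 + 512/26.7 = 4.597 + 19.18 = 23.77 d
q = ΔH / Σ(L/K) = 0.950 / 23.77 = 0.03996 m/d (same in every zone)
Zone A: v = q/n = 0.03996/0.25 = 0.1598 m/d → t_A = 593/0.1598 = 3710 d
Zone B: v = q/n = 0.03996/0.33 = 0.1211 m/d → t_B = 512/0.1211 = 4228 d
Total t = 3710 + 4228 = 7938 d
   = 7938 / 365 = 21.7 yr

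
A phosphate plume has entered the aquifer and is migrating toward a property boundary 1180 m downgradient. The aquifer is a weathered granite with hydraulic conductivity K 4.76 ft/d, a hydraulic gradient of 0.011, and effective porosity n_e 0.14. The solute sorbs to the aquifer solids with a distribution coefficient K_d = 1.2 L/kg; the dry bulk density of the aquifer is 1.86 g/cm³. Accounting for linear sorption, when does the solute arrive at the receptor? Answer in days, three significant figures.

K = 4.76 ft/d × 0.3048 = 1.451 m/d
q = Ki = 1.451 × 0.011 = 0.01596 m/d
Seepage velocity v = q / n = 0.01596 / 0.14 = 0.1140 m/d
Retardation R = 1 + ρ_b·K_d/n = 1 + 1.86×1.2/0.14 = 16.94
Contaminant velocity v_c = v/R = 0.1140/16.94 = 0.006728 m/d
t = L/v_c = 1180/0.006728 = 175400 d

175000 days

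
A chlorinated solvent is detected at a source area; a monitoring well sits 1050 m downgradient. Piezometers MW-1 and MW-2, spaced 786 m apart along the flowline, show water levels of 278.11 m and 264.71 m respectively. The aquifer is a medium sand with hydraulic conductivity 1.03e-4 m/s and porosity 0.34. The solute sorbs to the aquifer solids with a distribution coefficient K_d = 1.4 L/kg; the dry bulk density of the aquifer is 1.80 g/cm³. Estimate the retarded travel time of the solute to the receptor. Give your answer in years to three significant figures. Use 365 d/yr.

54.2 years

Hydraulic gradient i = (278.11 − 264.71) / 786 = 13.40 / 786 = 0.01705
K = 1.03e-4 m/s × 86400 s/d = 8.899 m/d
Specific discharge q = 8.899 × 0.01705 = 0.1517 m/d
v = Ki/n = 8.899·0.01705/0.34 = 0.4462 m/d
Retardation R = 1 + ρ_b·K_d/n = 1 + 1.80×1.4/0.34 = 8.412
Contaminant velocity v_c = v/R = 0.4462/8.412 = 0.05305 m/d
t = L/v_c = 1050/0.05305 = 19790 d
   = 19790/365 = 54.2 yr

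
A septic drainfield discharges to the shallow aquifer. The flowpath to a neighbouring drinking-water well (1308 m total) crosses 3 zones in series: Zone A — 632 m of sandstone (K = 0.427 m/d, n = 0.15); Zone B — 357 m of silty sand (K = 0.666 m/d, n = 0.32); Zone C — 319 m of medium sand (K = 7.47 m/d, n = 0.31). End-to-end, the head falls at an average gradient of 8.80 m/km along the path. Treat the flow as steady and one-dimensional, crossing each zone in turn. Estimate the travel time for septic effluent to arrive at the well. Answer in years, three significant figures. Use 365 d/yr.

For zones in series the flux q is common to all zones; the equivalent conductivity is the harmonic (thickness-weighted) mean, K_eq = L_total / Σ(L_j/K_j).
Σ(L/K) = 632/0.427 + 357/0.666 + 319/7.47 = 1480 + 536.0 + 42.70 = 2059 d
K_eq = L_total / Σ(L/K) = 1308 / 2059 = 0.6353 m/d
q = K_eq · i = 0.6353 × 0.0088 = 0.005591 m/d (same in every zone)
Zone A: v = q/n = 0.005591/0.15 = 0.03727 m/d → t_A = 632/0.03727 = 16960 d
Zone B: v = q/n = 0.005591/0.32 = 0.01747 m/d → t_B = 357/0.01747 = 20430 d
Zone C: v = q/n = 0.005591/0.31 = 0.01803 m/d → t_C = 319/0.01803 = 17690 d
Total t = 16960 + 20430 + 17690 = 55080 d
   = 55080 / 365 = 151 yr

151 years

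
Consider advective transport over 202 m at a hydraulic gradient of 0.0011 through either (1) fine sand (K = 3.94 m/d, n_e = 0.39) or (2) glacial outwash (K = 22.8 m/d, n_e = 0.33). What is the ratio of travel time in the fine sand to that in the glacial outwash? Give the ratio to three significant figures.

6.84

Unit 1 (fine sand): v = 3.94×0.0011/0.39 = 0.01111 m/d, t = 202/0.01111 = 18180 d
Unit 2 (glacial outwash): v = 22.8×0.0011/0.33 = 0.07600 m/d, t = 202/0.07600 = 2658 d
t(fine sand) / t(glacial outwash) = 18180/2658 = 6.84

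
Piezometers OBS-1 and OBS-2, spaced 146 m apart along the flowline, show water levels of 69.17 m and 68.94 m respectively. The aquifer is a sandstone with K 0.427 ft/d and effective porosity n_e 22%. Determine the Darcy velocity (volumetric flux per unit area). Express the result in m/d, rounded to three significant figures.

Hydraulic gradient i = (69.17 − 68.94) / 146 = 0.23 / 146 = 0.001575
K = 0.427 ft/d × 0.3048 = 0.1301 m/d
Darcy flux q = K·i = 0.1301 × 0.001575 = 2.050e-4 m/d

2.05e-4 m/d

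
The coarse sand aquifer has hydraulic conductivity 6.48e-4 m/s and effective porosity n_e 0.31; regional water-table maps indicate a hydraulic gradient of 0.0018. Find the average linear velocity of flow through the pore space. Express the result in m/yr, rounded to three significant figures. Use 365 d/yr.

119 m/yr

K = 6.48e-4 m/s × 86400 s/d = 55.99 m/d
q = Ki = 55.99 × 0.0018 = 0.1008 m/d
Average linear velocity = 0.1008 / 0.31 = 0.3251 m/d
   = 0.3251 × 365 = 119 m/yr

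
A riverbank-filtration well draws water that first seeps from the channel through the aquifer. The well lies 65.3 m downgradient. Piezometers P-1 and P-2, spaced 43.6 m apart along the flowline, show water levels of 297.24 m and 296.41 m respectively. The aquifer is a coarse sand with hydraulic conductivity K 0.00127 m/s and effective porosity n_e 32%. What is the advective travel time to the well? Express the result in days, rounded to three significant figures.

10.0 days

Hydraulic gradient i = (297.24 − 296.41) / 43.6 = 0.83 / 43.6 = 0.01904
K = 0.00127 m/s × 86400 s/d = 109.7 m/d
Darcy flux q = K·i = 109.7 × 0.01904 = 2.089 m/d
v = Ki/n = 109.7·0.01904/0.32 = 6.528 m/d
t = L / v = 65.3 / 6.528 = 10.00 d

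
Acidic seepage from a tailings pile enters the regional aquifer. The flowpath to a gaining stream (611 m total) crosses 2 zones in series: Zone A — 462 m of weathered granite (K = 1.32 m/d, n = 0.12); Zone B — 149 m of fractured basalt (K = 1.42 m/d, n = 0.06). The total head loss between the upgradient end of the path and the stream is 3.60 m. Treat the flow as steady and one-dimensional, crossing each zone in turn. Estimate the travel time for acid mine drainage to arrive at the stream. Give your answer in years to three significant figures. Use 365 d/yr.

22.3 years

Steady 1-D flow in series ⇒ the Darcy flux q is identical in every zone and the zone head losses add (resistances L/K in series).
Σ(L/K) = 462/1.32 + 149/1.42 = 350.0 + 104.9 = 454.9 d
q = ΔH / Σ(L/K) = 3.60 / 454.9 = 0.007913 m/d (same in every zone)
Zone A: v = q/n = 0.007913/0.12 = 0.06594 m/d → t_A = 462/0.06594 = 7006 d
Zone B: v = q/n = 0.007913/0.06 = 0.1319 m/d → t_B = 149/0.1319 = 1130 d
Total t = 7006 + 1130 = 8136 d
   = 8136 / 365 = 22.3 yr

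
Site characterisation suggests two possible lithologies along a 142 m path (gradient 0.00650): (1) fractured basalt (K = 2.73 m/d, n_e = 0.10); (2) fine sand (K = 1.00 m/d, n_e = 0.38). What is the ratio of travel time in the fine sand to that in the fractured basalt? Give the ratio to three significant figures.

Unit 1 (fractured basalt): v = 2.73×0.0065/0.10 = 0.1775 m/d, t = 142/0.1775 = 800.2 d
Unit 2 (fine sand): v = 1.00×0.0065/0.38 = 0.01711 m/d, t = 142/0.01711 = 8302 d
t(fine sand) / t(fractured basalt) = 8302/800.2 = 10.4

10.4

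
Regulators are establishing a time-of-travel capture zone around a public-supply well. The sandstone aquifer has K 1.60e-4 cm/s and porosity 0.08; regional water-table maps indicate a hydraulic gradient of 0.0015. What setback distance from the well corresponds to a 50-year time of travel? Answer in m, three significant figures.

K = 1.60e-4 cm/s × 864 = 0.1382 m/d
Specific discharge q = 0.1382 × 0.0015 = 2.074e-4 m/d
Average linear velocity = 2.074e-4 / 0.08 = 0.002592 m/d
T = 50 yr × 365 = 18250 d
L = v × T = 0.002592 × 18250 = 47.30 m

47.3 m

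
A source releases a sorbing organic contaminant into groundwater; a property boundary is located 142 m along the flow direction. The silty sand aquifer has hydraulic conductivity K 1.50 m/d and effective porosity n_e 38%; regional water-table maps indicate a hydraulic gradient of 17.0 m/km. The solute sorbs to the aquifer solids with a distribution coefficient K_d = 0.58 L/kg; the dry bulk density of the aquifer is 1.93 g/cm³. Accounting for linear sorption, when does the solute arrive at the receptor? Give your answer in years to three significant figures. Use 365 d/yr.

22.9 years

Darcy flux q = K·i = 1.50 × 0.017 = 0.02550 m/d
Seepage velocity v = q / n = 0.02550 / 0.38 = 0.06711 m/d
Retardation R = 1 + ρ_b·K_d/n = 1 + 1.93×0.58/0.38 = 3.946
Contaminant velocity v_c = v/R = 0.06711/3.946 = 0.01701 m/d
t = L/v_c = 142/0.01701 = 8350 d
   = 8350/365 = 22.9 yr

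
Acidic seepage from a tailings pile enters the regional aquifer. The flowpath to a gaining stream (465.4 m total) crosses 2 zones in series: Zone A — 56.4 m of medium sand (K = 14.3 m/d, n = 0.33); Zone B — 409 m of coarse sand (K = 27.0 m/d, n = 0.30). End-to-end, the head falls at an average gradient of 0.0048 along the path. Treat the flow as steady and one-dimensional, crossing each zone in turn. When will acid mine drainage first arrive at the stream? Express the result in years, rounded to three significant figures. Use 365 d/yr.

Steady 1-D flow in series ⇒ the Darcy flux q is identical in every zone and the zone head losses add (resistances L/K in series).
Σ(L/K) = 56.4/14.3 + 409/27.0 = 3.944 + 15.15 = 19.09 d
K_eq = L_total / Σ(L/K) = 465.4 / 19.09 = 24.38 m/d
q = K_eq · i = 24.38 × 0.0048 = 0.1170 m/d (same in every zone)
Zone A: v = q/n = 0.1170/0.33 = 0.3546 m/d → t_A = 56.4/0.3546 = 159.1 d
Zone B: v = q/n = 0.1170/0.30 = 0.3900 m/d → t_B = 409/0.3900 = 1049 d
Total t = 159.1 + 1049 = 1208 d
   = 1208 / 365 = 3.31 yr

3.31 years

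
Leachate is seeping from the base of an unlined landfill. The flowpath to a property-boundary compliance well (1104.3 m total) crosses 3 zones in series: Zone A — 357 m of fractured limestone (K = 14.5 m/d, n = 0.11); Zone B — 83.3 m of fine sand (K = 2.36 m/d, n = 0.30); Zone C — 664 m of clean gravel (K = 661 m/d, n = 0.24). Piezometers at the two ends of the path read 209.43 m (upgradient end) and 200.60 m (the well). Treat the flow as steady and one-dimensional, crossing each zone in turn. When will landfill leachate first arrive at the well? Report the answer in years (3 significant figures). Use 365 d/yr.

Total head drop ΔH = 209.43 − 200.60 = 8.83 m
Steady 1-D flow in series ⇒ the Darcy flux q is identical in every zone and the zone head losses add (resistances L/K in series).
Σ(L/K) = 357/14.5 + 83.3/2.36 + 664/661 = 24.62 + 35.30 + 1.005 = 60.92 d
q = ΔH / Σ(L/K) = 8.83 / 60.92 = 0.1449 m/d (same in every zone)
Zone A: v = q/n = 0.1449/0.11 = 1.318 m/d → t_A = 357/1.318 = 270.9 d
Zone B: v = q/n = 0.1449/0.30 = 0.4831 m/d → t_B = 83.3/0.4831 = 172.4 d
Zone C: v = q/n = 0.1449/0.24 = 0.6039 m/d → t_C = 664/0.6039 = 1099 d
Total t = 270.9 + 172.4 + 1099 = 1543 d
   = 1543 / 365 = 4.23 yr

4.23 years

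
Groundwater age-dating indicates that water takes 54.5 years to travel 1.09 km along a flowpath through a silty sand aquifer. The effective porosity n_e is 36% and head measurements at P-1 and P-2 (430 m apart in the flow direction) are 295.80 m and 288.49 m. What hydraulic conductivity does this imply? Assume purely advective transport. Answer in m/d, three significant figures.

Hydraulic gradient i = (295.80 − 288.49) / 430 = 7.31 / 430 = 0.01700
t = 54.5 years = 19890 d
L = 1.09 km = 1090 m
v = L / t = 1090 / 19890 = 0.05479 m/d
K = v · n / i = 0.05479 × 0.36 / 0.01700 = 1.16 m/d

1.16 m/d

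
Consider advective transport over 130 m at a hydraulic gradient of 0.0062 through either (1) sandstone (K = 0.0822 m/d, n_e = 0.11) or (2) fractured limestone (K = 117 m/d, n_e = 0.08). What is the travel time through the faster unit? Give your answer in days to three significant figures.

14.3 days

Unit 1 (sandstone): v = 0.0822×0.0062/0.11 = 0.004633 m/d, t = 130/0.004633 = 28060 d
Unit 2 (fractured limestone): v = 117×0.0062/0.08 = 9.067 m/d, t = 130/9.067 = 14.34 d
Faster unit: t = 14.3 d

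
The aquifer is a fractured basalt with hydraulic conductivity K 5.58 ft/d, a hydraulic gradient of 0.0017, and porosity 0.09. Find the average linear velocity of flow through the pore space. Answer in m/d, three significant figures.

0.0321 m/d

K = 5.58 ft/d × 0.3048 = 1.701 m/d
q = Ki = 1.701 × 0.0017 = 0.002891 m/d
v = Ki/n = 1.701·0.0017/0.09 = 0.03213 m/d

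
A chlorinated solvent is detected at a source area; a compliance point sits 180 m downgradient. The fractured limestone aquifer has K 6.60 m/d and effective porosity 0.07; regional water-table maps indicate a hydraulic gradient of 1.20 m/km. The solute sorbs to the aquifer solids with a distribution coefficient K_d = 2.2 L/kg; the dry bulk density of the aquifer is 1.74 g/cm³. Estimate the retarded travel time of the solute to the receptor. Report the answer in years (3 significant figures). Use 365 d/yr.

q = Ki = 6.60 × 0.0012 = 0.007920 m/d
Average linear velocity = 0.007920 / 0.07 = 0.1131 m/d
Retardation R = 1 + ρ_b·K_d/n = 1 + 1.74×2.2/0.07 = 55.69
Contaminant velocity v_c = v/R = 0.1131/55.69 = 0.002032 m/d
t = L/v_c = 180/0.002032 = 88590 d
   = 88590/365 = 243 yr

243 years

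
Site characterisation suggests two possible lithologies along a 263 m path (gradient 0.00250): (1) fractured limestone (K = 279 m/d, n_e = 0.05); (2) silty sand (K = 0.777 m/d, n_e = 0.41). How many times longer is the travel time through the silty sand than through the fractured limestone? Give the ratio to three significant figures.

2940

Unit 1 (fractured limestone): v = 279×0.0025/0.05 = 13.95 m/d, t = 263/13.95 = 18.85 d
Unit 2 (silty sand): v = 0.777×0.0025/0.41 = 0.004738 m/d, t = 263/0.004738 = 55510 d
t(silty sand) / t(fractured limestone) = 55510/18.85 = 2940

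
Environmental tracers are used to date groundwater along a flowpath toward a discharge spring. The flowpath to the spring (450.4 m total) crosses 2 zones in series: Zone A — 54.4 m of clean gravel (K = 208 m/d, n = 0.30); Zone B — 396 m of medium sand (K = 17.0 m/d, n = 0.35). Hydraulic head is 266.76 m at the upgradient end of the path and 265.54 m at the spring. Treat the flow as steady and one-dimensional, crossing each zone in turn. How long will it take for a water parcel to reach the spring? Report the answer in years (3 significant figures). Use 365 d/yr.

8.20 years

Total head drop ΔH = 266.76 − 265.54 = 1.22 m
Steady 1-D flow in series ⇒ the Darcy flux q is identical in every zone and the zone head losses add (resistances L/K in series).
Σ(L/K) = 54.4/208 + 396/17.0 = 0.2615 + 23.29 = 23.56 d
q = ΔH / Σ(L/K) = 1.22 / 23.56 = 0.05179 m/d (same in every zone)
Zone A: v = q/n = 0.05179/0.30 = 0.1726 m/d → t_A = 54.4/0.1726 = 315.1 d
Zone B: v = q/n = 0.05179/0.35 = 0.1480 m/d → t_B = 396/0.1480 = 2676 d
Total t = 315.1 + 2676 = 2991 d
   = 2991 / 365 = 8.20 yr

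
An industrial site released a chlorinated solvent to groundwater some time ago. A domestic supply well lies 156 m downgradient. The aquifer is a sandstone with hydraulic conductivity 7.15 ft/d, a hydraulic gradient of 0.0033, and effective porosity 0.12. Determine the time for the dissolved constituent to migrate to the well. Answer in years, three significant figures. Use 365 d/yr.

7.13 years

K = 7.15 ft/d × 0.3048 = 2.179 m/d
Darcy flux q = K·i = 2.179 × 0.0033 = 0.007192 m/d
v = Ki/n = 2.179·0.0033/0.12 = 0.05993 m/d
t = L / v = 156 / 0.05993 = 2603 d
   = 2603 / 365 = 7.13 yr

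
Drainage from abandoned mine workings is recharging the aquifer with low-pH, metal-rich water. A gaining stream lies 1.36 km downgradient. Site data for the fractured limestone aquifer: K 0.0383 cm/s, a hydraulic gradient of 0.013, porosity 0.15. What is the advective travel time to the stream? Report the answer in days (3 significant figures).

474 days

K = 0.0383 cm/s × 864 = 33.09 m/d
Specific discharge q = 33.09 × 0.013 = 0.4302 m/d
v = Ki/n = 33.09·0.013/0.15 = 2.868 m/d
L = 1.36 km = 1360 m
t = L / v = 1360 / 2.868 = 474.2 d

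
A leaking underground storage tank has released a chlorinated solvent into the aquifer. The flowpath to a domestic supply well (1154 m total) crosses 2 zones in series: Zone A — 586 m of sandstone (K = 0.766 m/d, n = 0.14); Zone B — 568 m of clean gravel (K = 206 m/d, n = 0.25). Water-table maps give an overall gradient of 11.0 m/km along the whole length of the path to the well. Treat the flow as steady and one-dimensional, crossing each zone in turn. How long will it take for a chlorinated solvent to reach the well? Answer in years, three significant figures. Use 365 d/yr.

37.1 years

Steady 1-D flow in series ⇒ the Darcy flux q is identical in every zone and the zone head losses add (resistances L/K in series).
Σ(L/K) = 586/0.766 + 568/206 = 765.0 + 2.757 = 767.8 d
K_eq = L_total / Σ(L/K) = 1154 / 767.8 = 1.503 m/d
q = K_eq · i = 1.503 × 0.011 = 0.01653 m/d (same in every zone)
Zone A: v = q/n = 0.01653/0.14 = 0.1181 m/d → t_A = 586/0.1181 = 4962 d
Zone B: v = q/n = 0.01653/0.25 = 0.06613 m/d → t_B = 568/0.06613 = 8589 d
Total t = 4962 + 8589 = 13550 d
   = 13550 / 365 = 37.1 yr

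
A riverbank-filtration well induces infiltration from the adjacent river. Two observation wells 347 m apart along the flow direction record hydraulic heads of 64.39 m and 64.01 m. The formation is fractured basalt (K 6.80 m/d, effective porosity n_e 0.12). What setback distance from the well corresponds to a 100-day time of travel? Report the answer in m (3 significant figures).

Hydraulic gradient i = (64.39 − 64.01) / 347 = 0.38 / 347 = 0.001095
Specific discharge q = 6.80 × 0.001095 = 0.007447 m/d
v_s = q/n_e = 0.007447/0.12 = 0.06206 m/d
L = v × T = 0.06206 × 100 = 6.206 m

6.21 m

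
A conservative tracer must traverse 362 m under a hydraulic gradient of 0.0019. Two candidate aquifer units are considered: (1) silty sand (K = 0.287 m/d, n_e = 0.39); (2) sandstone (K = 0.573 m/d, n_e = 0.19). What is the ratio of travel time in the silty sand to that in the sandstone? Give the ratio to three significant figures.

Unit 1 (silty sand): v = 0.287×0.0019/0.39 = 0.001398 m/d, t = 362/0.001398 = 258900 d
Unit 2 (sandstone): v = 0.573×0.0019/0.19 = 0.005730 m/d, t = 362/0.005730 = 63180 d
t(silty sand) / t(sandstone) = 258900/63180 = 4.10

4.10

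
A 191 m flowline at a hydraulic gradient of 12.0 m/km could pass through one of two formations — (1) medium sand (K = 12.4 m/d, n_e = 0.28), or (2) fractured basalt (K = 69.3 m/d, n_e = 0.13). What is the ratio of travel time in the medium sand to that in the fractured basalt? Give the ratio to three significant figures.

Unit 1 (medium sand): v = 12.4×0.012/0.28 = 0.5314 m/d, t = 191/0.5314 = 359.4 d
Unit 2 (fractured basalt): v = 69.3×0.012/0.13 = 6.397 m/d, t = 191/6.397 = 29.86 d
t(medium sand) / t(fractured basalt) = 359.4/29.86 = 12.0

12.0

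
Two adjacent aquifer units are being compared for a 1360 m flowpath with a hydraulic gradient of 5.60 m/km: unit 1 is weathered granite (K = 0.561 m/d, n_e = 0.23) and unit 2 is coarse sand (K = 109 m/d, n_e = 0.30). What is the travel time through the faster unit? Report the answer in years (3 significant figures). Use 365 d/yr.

Unit 1 (weathered granite): v = 0.561×0.0056/0.23 = 0.01366 m/d, t = 1360/0.01366 = 99570 d
Unit 2 (coarse sand): v = 109×0.0056/0.30 = 2.035 m/d, t = 1360/2.035 = 668.4 d
Faster: 668.4 d / 365 = 1.83 yr

1.83 years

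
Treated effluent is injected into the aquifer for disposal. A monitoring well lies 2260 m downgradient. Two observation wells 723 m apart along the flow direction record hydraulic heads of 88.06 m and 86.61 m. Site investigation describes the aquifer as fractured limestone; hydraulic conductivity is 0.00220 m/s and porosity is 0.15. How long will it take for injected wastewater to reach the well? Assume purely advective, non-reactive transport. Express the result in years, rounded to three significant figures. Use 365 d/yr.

Hydraulic gradient i = (88.06 − 86.61) / 723 = 1.45 / 723 = 0.002006
K = 0.00220 m/s × 86400 s/d = 190.1 m/d
q = Ki = 190.1 × 0.002006 = 0.3812 m/d
v_s = q/n_e = 0.3812/0.15 = 2.541 m/d
t = L / v = 2260 / 2.541 = 889.3 d
   = 889.3 / 365 = 2.44 yr

2.44 years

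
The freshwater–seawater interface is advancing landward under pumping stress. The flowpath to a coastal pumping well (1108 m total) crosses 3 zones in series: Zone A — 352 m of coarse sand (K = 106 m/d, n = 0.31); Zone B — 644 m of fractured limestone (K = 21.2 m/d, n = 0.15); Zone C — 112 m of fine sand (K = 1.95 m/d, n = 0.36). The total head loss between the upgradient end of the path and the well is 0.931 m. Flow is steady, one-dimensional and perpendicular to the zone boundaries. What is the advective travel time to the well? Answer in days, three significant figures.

24100 days

Steady 1-D flow in series ⇒ the Darcy flux q is identical in every zone and the zone head losses add (resistances L/K in series).
Σ(L/K) = 352/106 + 644/21.2 + 112/1.95 = 3.321 + 30.38 + 57.44 = 91.13 d
q = ΔH / Σ(L/K) = 0.931 / 91.13 = 0.01022 m/d (same in every zone)
Zone A: v = q/n = 0.01022/0.31 = 0.03295 m/d → t_A = 352/0.03295 = 10680 d
Zone B: v = q/n = 0.01022/0.15 = 0.06810 m/d → t_B = 644/0.06810 = 9456 d
Zone C: v = q/n = 0.01022/0.36 = 0.02838 m/d → t_C = 112/0.02838 = 3947 d
Total t = 10680 + 9456 + 3947 = 24080 d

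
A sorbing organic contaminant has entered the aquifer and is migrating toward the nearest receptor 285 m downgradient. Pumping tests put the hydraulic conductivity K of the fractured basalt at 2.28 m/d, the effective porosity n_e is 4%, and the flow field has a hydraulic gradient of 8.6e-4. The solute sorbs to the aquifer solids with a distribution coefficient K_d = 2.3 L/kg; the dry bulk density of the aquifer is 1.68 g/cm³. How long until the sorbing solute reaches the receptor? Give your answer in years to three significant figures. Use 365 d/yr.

q = Ki = 2.28 × 8.6e-4 = 0.001961 m/d
v_s = q/n_e = 0.001961/0.04 = 0.04902 m/d
Retardation R = 1 + ρ_b·K_d/n = 1 + 1.68×2.3/0.04 = 97.60
Contaminant velocity v_c = v/R = 0.04902/97.60 = 5.023e-4 m/d
t = L/v_c = 285/5.023e-4 = 567400 d
   = 567400/365 = 1550 yr

1550 years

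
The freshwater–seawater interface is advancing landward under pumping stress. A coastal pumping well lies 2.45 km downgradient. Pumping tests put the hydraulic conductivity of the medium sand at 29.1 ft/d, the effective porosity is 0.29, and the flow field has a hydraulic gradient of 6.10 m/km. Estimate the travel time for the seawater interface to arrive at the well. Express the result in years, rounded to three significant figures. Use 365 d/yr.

K = 29.1 ft/d × 0.3048 = 8.870 m/d
Darcy flux q = K·i = 8.870 × 0.0061 = 0.05411 m/d
Seepage velocity v = q / n = 0.05411 / 0.29 = 0.1866 m/d
L = 2.45 km = 2450 m
t = L / v = 2450 / 0.1866 = 13130 d
   = 13130 / 365 = 36.0 yr

36.0 years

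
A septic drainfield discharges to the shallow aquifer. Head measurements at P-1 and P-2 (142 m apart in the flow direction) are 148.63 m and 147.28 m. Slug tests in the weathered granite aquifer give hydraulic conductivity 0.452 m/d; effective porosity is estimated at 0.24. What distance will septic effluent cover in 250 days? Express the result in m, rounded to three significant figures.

Hydraulic gradient i = (148.63 − 147.28) / 142 = 1.35 / 142 = 0.009507
q = Ki = 0.452 × 0.009507 = 0.004297 m/d
Seepage velocity v = q / n = 0.004297 / 0.24 = 0.01790 m/d
L = v × T = 0.01790 × 250 = 4.476 m

4.48 m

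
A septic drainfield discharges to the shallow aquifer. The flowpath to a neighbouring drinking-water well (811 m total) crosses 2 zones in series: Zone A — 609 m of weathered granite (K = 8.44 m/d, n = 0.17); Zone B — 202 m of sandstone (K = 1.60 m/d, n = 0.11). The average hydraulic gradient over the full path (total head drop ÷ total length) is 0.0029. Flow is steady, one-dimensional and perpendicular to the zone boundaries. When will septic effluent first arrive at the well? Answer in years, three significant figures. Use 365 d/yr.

29.1 years

For zones in series the flux q is common to all zones; the equivalent conductivity is the harmonic (thickness-weighted) mean, K_eq = L_total / Σ(L_j/K_j).
Σ(L/K) = 609/8.44 + 202/1.60 = 72.16 + 126.3 = 198.4 d
K_eq = L_total / Σ(L/K) = 811 / 198.4 = 4.088 m/d
q = K_eq · i = 4.088 × 0.0029 = 0.01185 m/d (same in every zone)
Zone A: v = q/n = 0.01185/0.17 = 0.06973 m/d → t_A = 609/0.06973 = 8734 d
Zone B: v = q/n = 0.01185/0.11 = 0.1078 m/d → t_B = 202/0.1078 = 1874 d
Total t = 8734 + 1874 = 10610 d
   = 10610 / 365 = 29.1 yr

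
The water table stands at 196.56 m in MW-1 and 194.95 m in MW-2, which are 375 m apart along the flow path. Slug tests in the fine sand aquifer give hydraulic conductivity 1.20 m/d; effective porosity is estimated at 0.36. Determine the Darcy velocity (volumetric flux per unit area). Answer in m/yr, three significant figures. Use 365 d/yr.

1.88 m/yr

Hydraulic gradient i = (196.56 − 194.95) / 375 = 1.61 / 375 = 0.004293
q = Ki = 1.20 × 0.004293 = 0.005152 m/d
   = 0.005152 × 365 = 1.88 m/yr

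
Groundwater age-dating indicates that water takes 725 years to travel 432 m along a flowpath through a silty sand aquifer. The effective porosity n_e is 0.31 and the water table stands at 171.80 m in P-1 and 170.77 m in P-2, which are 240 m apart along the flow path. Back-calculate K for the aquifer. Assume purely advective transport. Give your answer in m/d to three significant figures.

0.118 m/d

Hydraulic gradient i = (171.80 − 170.77) / 240 = 1.03 / 240 = 0.004292
t = 725 years = 264600 d
v = L / t = 432 / 264600 = 0.001632 m/d
K = v · n / i = 0.001632 × 0.31 / 0.004292 = 0.118 m/d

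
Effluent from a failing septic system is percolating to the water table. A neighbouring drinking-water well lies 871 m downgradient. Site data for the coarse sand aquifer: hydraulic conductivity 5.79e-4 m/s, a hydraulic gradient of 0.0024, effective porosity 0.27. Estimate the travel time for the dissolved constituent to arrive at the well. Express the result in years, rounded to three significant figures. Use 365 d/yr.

5.37 years

K = 5.79e-4 m/s × 86400 s/d = 50.03 m/d
q = Ki = 50.03 × 0.0024 = 0.1201 m/d
v_s = q/n_e = 0.1201/0.27 = 0.4447 m/d
t = L / v = 871 / 0.4447 = 1959 d
   = 1959 / 365 = 5.37 yr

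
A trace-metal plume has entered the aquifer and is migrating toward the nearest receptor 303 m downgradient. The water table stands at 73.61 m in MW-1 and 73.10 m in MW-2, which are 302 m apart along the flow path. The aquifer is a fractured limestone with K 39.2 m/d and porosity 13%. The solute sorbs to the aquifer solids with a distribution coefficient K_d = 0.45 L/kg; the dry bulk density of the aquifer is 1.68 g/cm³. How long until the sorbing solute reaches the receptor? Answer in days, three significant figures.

Hydraulic gradient i = (73.61 − 73.10) / 302 = 0.51 / 302 = 0.001689
Specific discharge q = 39.2 × 0.001689 = 0.06620 m/d
v_s = q/n_e = 0.06620/0.13 = 0.5092 m/d
Retardation R = 1 + ρ_b·K_d/n = 1 + 1.68×0.45/0.13 = 6.815
Contaminant velocity v_c = v/R = 0.5092/6.815 = 0.07472 m/d
t = L/v_c = 303/0.07472 = 4055 d

4060 days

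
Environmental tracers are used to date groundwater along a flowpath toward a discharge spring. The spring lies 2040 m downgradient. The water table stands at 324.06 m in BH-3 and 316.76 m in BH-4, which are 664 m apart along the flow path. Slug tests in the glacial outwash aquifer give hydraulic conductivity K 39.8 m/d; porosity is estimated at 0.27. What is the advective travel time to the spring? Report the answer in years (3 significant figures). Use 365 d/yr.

3.45 years

Hydraulic gradient i = (324.06 − 316.76) / 664 = 7.30 / 664 = 0.01099
q = Ki = 39.8 × 0.01099 = 0.4376 m/d
Average linear velocity = 0.4376 / 0.27 = 1.621 m/d
t = L / v = 2040 / 1.621 = 1259 d
   = 1259 / 365 = 3.45 yr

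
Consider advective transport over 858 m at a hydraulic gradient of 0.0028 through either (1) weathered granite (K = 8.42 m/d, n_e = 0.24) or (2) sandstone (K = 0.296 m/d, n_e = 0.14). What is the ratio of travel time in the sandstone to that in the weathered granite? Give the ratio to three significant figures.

16.6

Unit 1 (weathered granite): v = 8.42×0.0028/0.24 = 0.09823 m/d, t = 858/0.09823 = 8734 d
Unit 2 (sandstone): v = 0.296×0.0028/0.14 = 0.005920 m/d, t = 858/0.005920 = 144900 d
t(sandstone) / t(weathered granite) = 144900/8734 = 16.6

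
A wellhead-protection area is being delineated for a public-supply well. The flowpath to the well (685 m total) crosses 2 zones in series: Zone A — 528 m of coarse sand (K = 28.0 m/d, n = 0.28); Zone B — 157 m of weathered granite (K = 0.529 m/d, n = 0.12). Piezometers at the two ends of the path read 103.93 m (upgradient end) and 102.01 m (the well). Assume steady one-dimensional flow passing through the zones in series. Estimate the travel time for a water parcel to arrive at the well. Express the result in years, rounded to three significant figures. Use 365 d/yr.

75.1 years

Total head drop ΔH = 103.93 − 102.01 = 1.92 m
Steady 1-D flow in series ⇒ the Darcy flux q is identical in every zone and the zone head losses add (resistances L/K in series).
Σ(L/K) = 528/28.0 + 157/0.529 = 18.86 + 296.8 = 315.6 d
q = ΔH / Σ(L/K) = 1.92 / 315.6 = 0.006083 m/d (same in every zone)
Zone A: v = q/n = 0.006083/0.28 = 0.02172 m/d → t_A = 528/0.02172 = 24300 d
Zone B: v = q/n = 0.006083/0.12 = 0.05069 m/d → t_B = 157/0.05069 = 3097 d
Total t = 24300 + 3097 = 27400 d
   = 27400 / 365 = 75.1 yr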